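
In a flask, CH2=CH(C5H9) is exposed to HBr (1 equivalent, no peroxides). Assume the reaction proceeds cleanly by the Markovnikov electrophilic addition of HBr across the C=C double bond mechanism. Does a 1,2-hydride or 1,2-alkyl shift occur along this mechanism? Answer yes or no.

yes

The first-formed carbocation is secondary.
The adjacent cyclopentyl carbon already bears 2 other carbon substituents and has a hydrogen to migrate; after a 1,2-hydride shift from that carbon the positive charge sits on a tertiary centre.
Tertiary is more stable than secondary, so the shift occurs.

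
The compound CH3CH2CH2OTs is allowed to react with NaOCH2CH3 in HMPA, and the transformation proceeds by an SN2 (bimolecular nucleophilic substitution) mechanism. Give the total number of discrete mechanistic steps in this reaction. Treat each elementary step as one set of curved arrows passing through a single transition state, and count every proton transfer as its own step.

Step 1: CH3CH2O⁻ attacks the back face of the α-carbon while TsO⁻ departs with the C–O bonding pair — a single concerted displacement through a pentacoordinate transition state.
Total: 1 elementary step.

1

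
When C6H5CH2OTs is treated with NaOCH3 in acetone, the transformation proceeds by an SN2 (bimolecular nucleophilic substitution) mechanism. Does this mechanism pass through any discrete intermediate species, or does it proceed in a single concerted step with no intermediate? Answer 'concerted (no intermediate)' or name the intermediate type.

Backside attack by CH3O⁻ on the carbon bearing the tosylate: the new C–O bond forms as the C–O bond breaks, with Walden inversion at carbon.
All bond changes occur in one transition state; no discrete intermediate is formed.

concerted (no intermediate)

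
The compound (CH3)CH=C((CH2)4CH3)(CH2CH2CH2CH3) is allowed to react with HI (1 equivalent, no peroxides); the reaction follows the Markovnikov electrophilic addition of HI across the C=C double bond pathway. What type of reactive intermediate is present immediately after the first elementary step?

tertiary carbocation

Step 1: Protonation of the alkene by HI: the π bond acts as the nucleophile and picks up H⁺, giving the more stable (Markovnikov) tertiary carbocation. The H–I bond breaks heterolytically, releasing I⁻.
After step 1 the species present is a tertiary carbocation.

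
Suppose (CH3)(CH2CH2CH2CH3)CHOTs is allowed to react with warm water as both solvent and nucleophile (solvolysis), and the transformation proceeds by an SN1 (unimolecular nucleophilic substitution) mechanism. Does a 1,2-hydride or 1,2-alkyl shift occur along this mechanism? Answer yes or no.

no

The first-formed carbocation is secondary.
No single 1,2-shift to an adjacent carbon would produce a more-substituted cation than the one already present, so no rearrangement occurs.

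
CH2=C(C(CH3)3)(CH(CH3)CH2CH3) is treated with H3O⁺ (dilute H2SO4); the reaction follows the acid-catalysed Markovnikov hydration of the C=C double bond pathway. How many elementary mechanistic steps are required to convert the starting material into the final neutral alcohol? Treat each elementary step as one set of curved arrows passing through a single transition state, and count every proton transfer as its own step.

3

Step 1: Protonation of the alkene by H3O⁺: the π bond acts as the nucleophile and picks up H⁺, giving the more stable (Markovnikov) tertiary carbocation. H2O is released.
(No 1,2-shift: no single shift to an adjacent carbon would give a more stable cation.)
Step 2: Water acts as the nucleophile: an oxygen lone pair bonds to the cationic carbon, giving an oxonium-ion intermediate.
Step 3: Proton transfer from the O–H of the oxonium ion to H2O completes the catalytic cycle and yields the alcohol.
Total: 3 elementary steps.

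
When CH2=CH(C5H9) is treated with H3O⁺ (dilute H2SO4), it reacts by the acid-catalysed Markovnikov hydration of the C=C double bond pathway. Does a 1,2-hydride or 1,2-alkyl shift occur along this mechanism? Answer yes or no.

yes

The first-formed carbocation is secondary.
The adjacent cyclopentyl carbon already bears 2 other carbon substituents and has a hydrogen to migrate; after a 1,2-hydride shift from that carbon the positive charge sits on a tertiary centre.
Tertiary is more stable than secondary, so the shift occurs.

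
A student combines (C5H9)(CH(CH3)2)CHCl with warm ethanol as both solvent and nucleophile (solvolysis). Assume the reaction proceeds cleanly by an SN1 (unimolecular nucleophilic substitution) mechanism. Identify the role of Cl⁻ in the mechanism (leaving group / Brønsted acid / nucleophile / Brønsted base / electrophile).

Step 1: Rate-determining heterolysis of the C–Cl bond gives Cl⁻ and a secondary carbocation.
Cl⁻ departs with both electrons of the breaking σ-bond — that is the definition of a leaving group.

leaving group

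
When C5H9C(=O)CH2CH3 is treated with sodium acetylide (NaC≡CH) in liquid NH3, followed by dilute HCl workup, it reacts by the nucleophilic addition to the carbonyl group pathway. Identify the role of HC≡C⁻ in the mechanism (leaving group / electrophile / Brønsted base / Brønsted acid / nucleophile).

Step 1: Nucleophilic addition: HC≡C⁻ adds to the carbonyl carbon, pushing the π(C=O) electron pair onto oxygen and giving a tetrahedral alkoxide.
HC≡C⁻ donates an electron pair to form a new σ-bond to carbon — it is the nucleophile.

nucleophile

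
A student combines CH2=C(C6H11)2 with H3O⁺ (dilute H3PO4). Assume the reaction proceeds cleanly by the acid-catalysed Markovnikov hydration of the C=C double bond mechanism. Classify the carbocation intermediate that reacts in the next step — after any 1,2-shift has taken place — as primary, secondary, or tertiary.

tertiary

Step 1: Protonation of the alkene by H3O⁺: the π bond acts as the nucleophile and picks up H⁺, giving the more stable (Markovnikov) tertiary carbocation. H2O is released.
No single 1,2-shift to an adjacent carbon would give a more-substituted cation, so no rearrangement occurs.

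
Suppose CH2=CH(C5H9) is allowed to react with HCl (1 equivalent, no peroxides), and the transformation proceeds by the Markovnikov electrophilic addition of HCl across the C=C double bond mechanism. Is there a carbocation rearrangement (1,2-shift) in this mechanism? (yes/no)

yes

The first-formed carbocation is secondary.
The adjacent cyclopentyl carbon already bears 2 other carbon substituents and has a hydrogen to migrate; after a 1,2-hydride shift from that carbon the positive charge sits on a tertiary centre.
Tertiary is more stable than secondary, so the shift occurs.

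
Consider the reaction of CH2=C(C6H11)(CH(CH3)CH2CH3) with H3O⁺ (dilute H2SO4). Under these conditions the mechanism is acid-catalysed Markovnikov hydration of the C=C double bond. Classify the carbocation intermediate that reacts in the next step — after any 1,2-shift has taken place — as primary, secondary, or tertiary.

Step 1: Electrophilic addition begins with the π(C=C) electrons forming a bond to the proton of H3O⁺. Following Markovnikov's rule, the resulting cation is tertiary. H2O is released.
No single 1,2-shift to an adjacent carbon would give a more-substituted cation, so no rearrangement occurs.

tertiary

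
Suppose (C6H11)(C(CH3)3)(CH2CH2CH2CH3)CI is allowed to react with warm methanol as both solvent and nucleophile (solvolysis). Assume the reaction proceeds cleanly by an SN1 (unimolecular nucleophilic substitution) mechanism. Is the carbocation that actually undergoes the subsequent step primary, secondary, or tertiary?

Step 1: Ionisation: the C–I σ-bond cleaves heterolytically; both bonding electrons depart with I⁻, leaving a tertiary carbocation at the α-carbon.
No single 1,2-shift to an adjacent carbon would give a more-substituted cation, so no rearrangement occurs.

tertiary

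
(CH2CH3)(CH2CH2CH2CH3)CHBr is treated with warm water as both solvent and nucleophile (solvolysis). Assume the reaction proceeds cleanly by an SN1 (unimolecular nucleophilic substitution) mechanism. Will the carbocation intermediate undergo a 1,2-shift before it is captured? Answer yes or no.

no

The first-formed carbocation is secondary.
No single 1,2-shift to an adjacent carbon would produce a more-substituted cation than the one already present, so no rearrangement occurs.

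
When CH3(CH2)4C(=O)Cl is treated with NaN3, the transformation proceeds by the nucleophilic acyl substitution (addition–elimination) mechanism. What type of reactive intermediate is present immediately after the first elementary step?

tetrahedral intermediate

Step 1: N3⁻ adds to the carbonyl carbon; the C=O π electrons shift onto oxygen and a tetrahedral alkoxide intermediate forms.
After step 1 the species present is a tetrahedral intermediate.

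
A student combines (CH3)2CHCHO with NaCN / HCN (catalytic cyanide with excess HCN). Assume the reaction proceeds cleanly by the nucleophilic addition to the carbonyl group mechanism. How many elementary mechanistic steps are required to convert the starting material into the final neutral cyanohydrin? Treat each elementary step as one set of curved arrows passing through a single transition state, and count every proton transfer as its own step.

2

Step 1: A lone pair / filled orbital on CN⁻ attacks the electrophilic carbonyl carbon; the π(C=O) electrons shift onto oxygen, producing a tetrahedral alkoxide intermediate.
Step 2: Proton transfer from HCN to the alkoxide furnishes a cyanohydrin (and releases another CN⁻ to continue the reaction).
Total: 2 elementary steps.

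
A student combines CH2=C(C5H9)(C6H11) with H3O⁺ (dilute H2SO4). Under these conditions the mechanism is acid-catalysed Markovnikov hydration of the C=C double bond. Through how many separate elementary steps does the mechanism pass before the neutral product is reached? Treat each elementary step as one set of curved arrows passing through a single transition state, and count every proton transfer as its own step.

3

Step 1: Electrophilic addition begins with the π(C=C) electrons forming a bond to the proton of H3O⁺. Following Markovnikov's rule, the resulting cation is tertiary. H2O is released.
(No 1,2-shift: no single shift to an adjacent carbon would give a more stable cation.)
Step 2: Water acts as the nucleophile: an oxygen lone pair bonds to the cationic carbon, giving an oxonium-ion intermediate.
Step 3: Deprotonation of the oxonium ion by a water molecule delivers the neutral alcohol and regenerates the acid catalyst.
Total: 3 elementary steps.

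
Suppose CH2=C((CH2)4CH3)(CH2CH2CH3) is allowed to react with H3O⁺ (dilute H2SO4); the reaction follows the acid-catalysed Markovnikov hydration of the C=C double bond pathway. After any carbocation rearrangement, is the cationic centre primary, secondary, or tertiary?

Step 1: Protonation of the alkene by H3O⁺: the π bond acts as the nucleophile and picks up H⁺, giving the more stable (Markovnikov) tertiary carbocation. H2O is released.
No single 1,2-shift to an adjacent carbon would give a more-substituted cation, so no rearrangement occurs.

tertiary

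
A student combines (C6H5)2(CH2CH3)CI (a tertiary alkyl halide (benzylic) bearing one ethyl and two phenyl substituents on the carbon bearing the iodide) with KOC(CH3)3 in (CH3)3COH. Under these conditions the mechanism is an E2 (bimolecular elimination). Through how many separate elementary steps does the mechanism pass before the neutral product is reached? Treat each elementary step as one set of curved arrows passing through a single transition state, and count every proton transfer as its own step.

Step 1: Concerted anti-periplanar elimination: (CH3)3CO⁻ abstracts a β-H while I⁻ leaves, and the C–H electrons become the new C=C π bond — all in a single transition state.
Total: 1 elementary step.

1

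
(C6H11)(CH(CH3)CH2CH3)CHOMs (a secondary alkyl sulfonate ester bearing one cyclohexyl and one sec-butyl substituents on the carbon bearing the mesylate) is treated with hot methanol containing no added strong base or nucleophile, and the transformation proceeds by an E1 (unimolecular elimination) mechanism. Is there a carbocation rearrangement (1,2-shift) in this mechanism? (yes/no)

yes

The first-formed carbocation is secondary.
The adjacent cyclohexyl carbon already bears 2 other carbon substituents and has a hydrogen to migrate; after a 1,2-hydride shift from that carbon the positive charge sits on a tertiary centre.
Tertiary is more stable than secondary, so the shift occurs.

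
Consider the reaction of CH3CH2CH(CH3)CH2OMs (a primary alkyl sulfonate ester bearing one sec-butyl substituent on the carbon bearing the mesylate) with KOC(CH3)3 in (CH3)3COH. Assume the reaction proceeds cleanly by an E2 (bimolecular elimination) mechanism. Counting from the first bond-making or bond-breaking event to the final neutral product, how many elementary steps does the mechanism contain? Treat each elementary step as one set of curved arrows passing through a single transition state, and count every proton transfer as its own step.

1

Step 1: The strong base (CH3)3CO⁻ removes a β-hydrogen; in the same concerted event the electrons of the breaking C–H bond form the new π(C=C) bond and the C–O σ-bond breaks, expelling MsO⁻. Anti-periplanar geometry; one transition state.
Total: 1 elementary step.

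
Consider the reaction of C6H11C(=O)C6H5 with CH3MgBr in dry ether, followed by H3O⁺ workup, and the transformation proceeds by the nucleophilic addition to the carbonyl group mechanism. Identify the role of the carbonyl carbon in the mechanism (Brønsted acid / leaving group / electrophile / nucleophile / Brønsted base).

Step 1: the carbanion-like carbon of CH3MgBr attacks the sp² carbonyl carbon; the C=O π bond breaks and the electrons end up as a lone pair on the alkoxide oxygen of the tetrahedral intermediate.
The carbonyl carbon accepts an electron pair into an empty or π* orbital — it is the electrophile.

electrophile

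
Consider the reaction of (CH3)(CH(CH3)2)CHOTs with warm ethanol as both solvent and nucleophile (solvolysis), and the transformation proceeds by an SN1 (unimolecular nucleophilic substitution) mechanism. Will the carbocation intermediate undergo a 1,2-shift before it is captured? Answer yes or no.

yes

The first-formed carbocation is secondary.
The adjacent isopropyl carbon already bears 2 other carbon substituents and has a hydrogen to migrate; after a 1,2-hydride shift from that carbon the positive charge sits on a tertiary centre.
Tertiary is more stable than secondary, so the shift occurs.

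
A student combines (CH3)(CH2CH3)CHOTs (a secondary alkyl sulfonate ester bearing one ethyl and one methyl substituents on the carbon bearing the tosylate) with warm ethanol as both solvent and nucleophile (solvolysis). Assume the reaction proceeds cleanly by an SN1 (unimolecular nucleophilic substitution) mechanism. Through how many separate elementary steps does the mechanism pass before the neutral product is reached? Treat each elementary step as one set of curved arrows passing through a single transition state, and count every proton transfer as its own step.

Step 1: Rate-determining heterolysis of the C–O bond gives TsO⁻ and a secondary carbocation.
(No 1,2-shift: no single shift to an adjacent carbon would give a more stable cation.)
Step 2: A lone pair on the oxygen of CH3CH2OH attacks the carbocation, forming a new C–O σ-bond and an oxonium ion.
Step 3: Proton transfer from the O–H of the oxonium ion to a solvent molecule delivers the neutral ether.
Total: 3 elementary steps.

3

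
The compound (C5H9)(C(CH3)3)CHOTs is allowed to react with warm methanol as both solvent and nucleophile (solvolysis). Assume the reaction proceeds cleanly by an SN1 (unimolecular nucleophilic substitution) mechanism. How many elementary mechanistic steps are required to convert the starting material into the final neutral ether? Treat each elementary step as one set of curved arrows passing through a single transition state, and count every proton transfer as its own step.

4

Step 1: Unassisted departure of TsO⁻ (taking the C–O bonding pair) generates a secondary carbocation.
Step 2: Carbocation rearrangement: a 1,2-hydride shift from the adjacent cyclopentyl carbon converts the initially-formed secondary cation into the more stable tertiary cation.
Step 3: CH3OH donates an oxygen lone pair into the empty p orbital of the cation, giving a protonated ether (an oxonium ion).
Step 4: Proton transfer from the O–H of the oxonium ion to a solvent molecule delivers the neutral ether.
Total: 4 elementary steps.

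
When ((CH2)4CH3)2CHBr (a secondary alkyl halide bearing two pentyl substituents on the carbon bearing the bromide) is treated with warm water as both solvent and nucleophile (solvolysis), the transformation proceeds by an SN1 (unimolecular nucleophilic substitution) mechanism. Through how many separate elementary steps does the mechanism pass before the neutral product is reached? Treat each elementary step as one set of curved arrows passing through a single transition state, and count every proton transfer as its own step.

3

Step 1: Rate-determining heterolysis of the C–Br bond gives Br⁻ and a secondary carbocation.
(No 1,2-shift: no single shift to an adjacent carbon would give a more stable cation.)
Step 2: A lone pair on the oxygen of H2O attacks the carbocation, forming a new C–O σ-bond and an oxonium ion.
Step 3: Deprotonation of the oxonium oxygen by solvent water yields the neutral alcohol.
Total: 3 elementary steps.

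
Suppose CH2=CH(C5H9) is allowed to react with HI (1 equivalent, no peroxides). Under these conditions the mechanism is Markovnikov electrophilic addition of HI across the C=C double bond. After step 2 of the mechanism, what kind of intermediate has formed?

Step 1: The π electrons of the C=C bond attack a proton of HI; Markovnikov addition places the new C–H on the less-substituted alkene carbon, so the positive charge ends up on the more-substituted carbon — a secondary carbocation. The H–I bond breaks heterolytically, releasing I⁻.
Step 2: A 1,2-hydride shift from the adjacent cyclopentyl carbon moves the positive charge from the secondary centre to an adjacent carbon, generating a more stable tertiary carbocation.
After step 2 the species present is a tertiary carbocation.

tertiary carbocation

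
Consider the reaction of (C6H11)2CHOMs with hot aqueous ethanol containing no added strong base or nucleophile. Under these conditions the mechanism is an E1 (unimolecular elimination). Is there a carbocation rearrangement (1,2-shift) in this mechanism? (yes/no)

yes

The first-formed carbocation is secondary.
The adjacent cyclohexyl carbon already bears 2 other carbon substituents and has a hydrogen to migrate; after a 1,2-hydride shift from that carbon the positive charge sits on a tertiary centre.
Tertiary is more stable than secondary, so the shift occurs.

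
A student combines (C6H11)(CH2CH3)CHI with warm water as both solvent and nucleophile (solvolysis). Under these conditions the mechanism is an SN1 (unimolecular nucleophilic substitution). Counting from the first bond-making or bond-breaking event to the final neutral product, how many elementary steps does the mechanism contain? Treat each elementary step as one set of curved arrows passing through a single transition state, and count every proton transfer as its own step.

Step 1: Rate-determining heterolysis of the C–I bond gives I⁻ and a secondary carbocation.
Step 2: Carbocation rearrangement: a 1,2-hydride shift from the adjacent cyclohexyl carbon converts the initially-formed secondary cation into the more stable tertiary cation.
Step 3: H2O donates an oxygen lone pair into the empty p orbital of the cation, giving a protonated alcohol (an oxonium ion).
Step 4: Proton transfer from the O–H of the oxonium ion to a solvent molecule delivers the neutral alcohol.
Total: 4 elementary steps.

4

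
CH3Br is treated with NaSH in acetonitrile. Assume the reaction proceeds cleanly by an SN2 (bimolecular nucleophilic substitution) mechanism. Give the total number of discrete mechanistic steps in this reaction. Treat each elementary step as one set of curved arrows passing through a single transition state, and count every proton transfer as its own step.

Step 1: Backside attack by HS⁻ on the carbon bearing the bromide: the new C–S bond forms as the C–Br bond breaks, with Walden inversion at carbon.
Total: 1 elementary step.

1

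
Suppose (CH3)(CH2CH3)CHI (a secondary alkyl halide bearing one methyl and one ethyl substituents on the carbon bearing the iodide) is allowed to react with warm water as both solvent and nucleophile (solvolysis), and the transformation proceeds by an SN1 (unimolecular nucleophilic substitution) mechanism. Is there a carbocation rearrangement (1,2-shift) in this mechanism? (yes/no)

no

The first-formed carbocation is secondary.
No single 1,2-shift to an adjacent carbon would produce a more-substituted cation than the one already present, so no rearrangement occurs.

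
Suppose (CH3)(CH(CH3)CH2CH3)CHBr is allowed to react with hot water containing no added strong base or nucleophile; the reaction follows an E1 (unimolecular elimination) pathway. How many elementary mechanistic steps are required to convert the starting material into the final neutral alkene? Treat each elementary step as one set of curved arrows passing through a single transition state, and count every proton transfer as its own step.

3

Step 1: The C–Br bond breaks with both electrons going to the bromide; Br⁻ leaves and a secondary carbocation remains.
Step 2: Carbocation rearrangement: a 1,2-hydride shift from the adjacent sec-butyl carbon converts the initially-formed secondary cation into the more stable tertiary cation.
Step 3: Loss of a β-proton to a water molecule of the solvent: the C–H bonding pair collapses toward the cationic carbon to form the C=C π bond, yielding the alkene.
Total: 3 elementary steps.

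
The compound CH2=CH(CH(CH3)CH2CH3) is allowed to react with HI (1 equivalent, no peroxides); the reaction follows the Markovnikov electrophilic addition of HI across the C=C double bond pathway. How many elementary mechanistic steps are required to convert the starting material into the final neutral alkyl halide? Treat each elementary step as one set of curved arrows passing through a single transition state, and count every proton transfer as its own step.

Step 1: The π electrons of the C=C bond attack a proton of HI; Markovnikov addition places the new C–H on the less-substituted alkene carbon, so the positive charge ends up on the more-substituted carbon — a secondary carbocation. The H–I bond breaks heterolytically, releasing I⁻.
Step 2: Carbocation rearrangement: a 1,2-hydride shift from the adjacent sec-butyl carbon converts the initially-formed secondary cation into the more stable tertiary cation.
Step 3: I⁻ captures the cation: a lone pair on I⁻ fills the empty p orbital, producing the alkyl halide product.
Total: 3 elementary steps.

3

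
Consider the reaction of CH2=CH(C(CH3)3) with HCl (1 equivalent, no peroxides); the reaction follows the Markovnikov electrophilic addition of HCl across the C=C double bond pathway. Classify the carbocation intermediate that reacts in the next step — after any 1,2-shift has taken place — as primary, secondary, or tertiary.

tertiary

Step 1: The π electrons of the C=C bond attack a proton of HCl; Markovnikov addition places the new C–H on the less-substituted alkene carbon, so the positive charge ends up on the more-substituted carbon — a secondary carbocation. The H–Cl bond breaks heterolytically, releasing Cl⁻.
Step 2: A methyl group with its bonding pair migrates from the adjacent tert-butyl carbon to the cationic centre — a 1,2-methyl shift — upgrading the secondary cation to a tertiary one.
The cation rearranges from secondary to tertiary via a 1,2-methyl shift from the adjacent tert-butyl carbon; the tertiary cation is what reacts next.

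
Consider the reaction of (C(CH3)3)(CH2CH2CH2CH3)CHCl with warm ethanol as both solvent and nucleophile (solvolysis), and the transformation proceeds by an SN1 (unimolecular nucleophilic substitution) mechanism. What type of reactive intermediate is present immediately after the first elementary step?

Step 1: Unassisted departure of Cl⁻ (taking the C–Cl bonding pair) generates a secondary carbocation.
After step 1 the species present is a secondary carbocation.

secondary carbocation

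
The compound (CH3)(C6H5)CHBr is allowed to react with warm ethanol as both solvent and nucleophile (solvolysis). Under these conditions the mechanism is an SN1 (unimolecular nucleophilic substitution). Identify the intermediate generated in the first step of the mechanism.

Step 1: The C–Br bond breaks with both electrons going to the bromide; Br⁻ leaves and a secondary carbocation remains.
After step 1 the species present is a secondary carbocation.

secondary carbocation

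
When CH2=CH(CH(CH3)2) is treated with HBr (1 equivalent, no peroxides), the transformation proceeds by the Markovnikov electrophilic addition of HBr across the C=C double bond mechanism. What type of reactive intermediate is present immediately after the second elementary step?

Step 1: Electrophilic addition begins with the π(C=C) electrons forming a bond to the proton of HBr. Following Markovnikov's rule, the resulting cation is secondary. The H–Br bond breaks heterolytically, releasing Br⁻.
Step 2: A hydride (H with its bonding pair) migrates from the adjacent isopropyl carbon to the cationic centre — a 1,2-hydride shift — upgrading the secondary cation to a tertiary one.
After step 2 the species present is a tertiary carbocation.

tertiary carbocation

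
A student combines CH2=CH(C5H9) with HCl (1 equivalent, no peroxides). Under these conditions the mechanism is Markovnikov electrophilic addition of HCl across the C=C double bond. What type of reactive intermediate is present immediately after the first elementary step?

Step 1: Electrophilic addition begins with the π(C=C) electrons forming a bond to the proton of HCl. Following Markovnikov's rule, the resulting cation is secondary. The H–Cl bond breaks heterolytically, releasing Cl⁻.
After step 1 the species present is a secondary carbocation.

secondary carbocation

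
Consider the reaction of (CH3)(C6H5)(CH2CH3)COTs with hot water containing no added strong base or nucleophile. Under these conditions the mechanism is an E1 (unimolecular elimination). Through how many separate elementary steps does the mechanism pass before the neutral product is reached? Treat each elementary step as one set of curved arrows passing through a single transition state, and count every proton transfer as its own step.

2

Step 1: The C–O bond breaks with both electrons going to the tosylate; TsO⁻ leaves and a tertiary carbocation remains.
(No 1,2-shift: no single shift to an adjacent carbon would give a more stable cation.)
Step 2: A water molecule (solvent) deprotonates a β-carbon; as the C–H bond breaks, those electrons form the new alkene π bond.
Total: 2 elementary steps.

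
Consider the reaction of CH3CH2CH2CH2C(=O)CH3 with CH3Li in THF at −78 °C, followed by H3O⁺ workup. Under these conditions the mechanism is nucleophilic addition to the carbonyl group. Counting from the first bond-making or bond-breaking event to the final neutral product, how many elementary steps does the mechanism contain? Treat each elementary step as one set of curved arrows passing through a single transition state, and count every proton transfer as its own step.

Step 1: Nucleophilic addition: the carbanion-like carbon of CH3Li adds to the carbonyl carbon, pushing the π(C=O) electron pair onto oxygen and giving a tetrahedral alkoxide.
Step 2: Protonation of the alkoxide by H3O⁺ workup furnishes an alcohol.
Total: 2 elementary steps.

2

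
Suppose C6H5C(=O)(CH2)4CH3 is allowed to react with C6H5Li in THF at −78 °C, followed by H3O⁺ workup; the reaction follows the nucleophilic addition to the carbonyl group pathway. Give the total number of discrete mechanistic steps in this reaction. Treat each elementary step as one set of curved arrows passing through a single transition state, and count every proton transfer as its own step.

2

Step 1: A lone pair / filled orbital on the carbanion-like carbon of C6H5Li attacks the electrophilic carbonyl carbon; the π(C=O) electrons shift onto oxygen, producing a tetrahedral alkoxide intermediate.
Step 2: Protonation of the alkoxide by H3O⁺ workup furnishes an alcohol.
Total: 2 elementary steps.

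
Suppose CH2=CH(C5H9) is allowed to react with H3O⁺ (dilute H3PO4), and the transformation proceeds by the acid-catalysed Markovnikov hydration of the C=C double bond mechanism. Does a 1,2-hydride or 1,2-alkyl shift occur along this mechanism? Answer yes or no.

The first-formed carbocation is secondary.
The adjacent cyclopentyl carbon already bears 2 other carbon substituents and has a hydrogen to migrate; after a 1,2-hydride shift from that carbon the positive charge sits on a tertiary centre.
Tertiary is more stable than secondary, so the shift occurs.

yes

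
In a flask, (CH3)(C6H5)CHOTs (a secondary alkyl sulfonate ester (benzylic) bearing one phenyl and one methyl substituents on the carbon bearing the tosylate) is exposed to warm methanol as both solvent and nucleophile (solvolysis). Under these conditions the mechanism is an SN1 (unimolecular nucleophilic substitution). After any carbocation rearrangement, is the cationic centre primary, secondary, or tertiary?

Step 1: Unassisted departure of TsO⁻ (taking the C–O bonding pair) generates a secondary carbocation.
No single 1,2-shift to an adjacent carbon would give a more-substituted cation, so no rearrangement occurs.

secondary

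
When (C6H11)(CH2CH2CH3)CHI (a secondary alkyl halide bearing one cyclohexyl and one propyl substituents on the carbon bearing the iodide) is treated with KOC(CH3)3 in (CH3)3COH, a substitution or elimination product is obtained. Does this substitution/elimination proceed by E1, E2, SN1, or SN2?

Conditions: a strong/bulky base with a secondary substrate bearing a β-hydrogen.
These conditions are the textbook signature of the E2 pathway.
A strong (often hindered) base removes a β-H in concert with loss of the leaving group — bimolecular elimination.

E2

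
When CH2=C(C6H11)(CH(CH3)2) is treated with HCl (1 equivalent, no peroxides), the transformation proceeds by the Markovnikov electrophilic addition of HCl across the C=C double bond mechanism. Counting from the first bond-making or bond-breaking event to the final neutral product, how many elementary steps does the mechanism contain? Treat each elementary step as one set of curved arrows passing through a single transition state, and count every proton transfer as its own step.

Step 1: Electrophilic addition begins with the π(C=C) electrons forming a bond to the proton of HCl. Following Markovnikov's rule, the resulting cation is tertiary. The H–Cl bond breaks heterolytically, releasing Cl⁻.
(No 1,2-shift: no single shift to an adjacent carbon would give a more stable cation.)
Step 2: The Cl⁻ anion donates a lone pair to the carbocation, forming the new C–Cl σ-bond and giving the neutral alkyl halide.
Total: 2 elementary steps.

2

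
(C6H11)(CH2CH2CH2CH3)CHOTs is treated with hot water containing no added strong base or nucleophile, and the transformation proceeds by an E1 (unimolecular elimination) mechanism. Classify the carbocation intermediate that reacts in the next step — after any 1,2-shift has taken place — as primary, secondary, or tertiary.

tertiary

Step 1: The C–O bond breaks with both electrons going to the tosylate; TsO⁻ leaves and a secondary carbocation remains.
Step 2: A hydride (H with its bonding pair) migrates from the adjacent cyclohexyl carbon to the cationic centre — a 1,2-hydride shift — upgrading the secondary cation to a tertiary one.
The cation rearranges from secondary to tertiary via a 1,2-hydride shift from the adjacent cyclohexyl carbon; the tertiary cation is what reacts next.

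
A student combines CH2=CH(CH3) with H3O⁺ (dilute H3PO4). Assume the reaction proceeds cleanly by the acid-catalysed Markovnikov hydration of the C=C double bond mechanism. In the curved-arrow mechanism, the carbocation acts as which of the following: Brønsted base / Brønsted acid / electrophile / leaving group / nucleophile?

electrophile

Step 2: A lone pair on the oxygen of H2O attacks the carbocation, forming a C–O bond and an oxonium ion (a protonated alcohol).
The carbocation accepts an electron pair into an empty or π* orbital — it is the electrophile.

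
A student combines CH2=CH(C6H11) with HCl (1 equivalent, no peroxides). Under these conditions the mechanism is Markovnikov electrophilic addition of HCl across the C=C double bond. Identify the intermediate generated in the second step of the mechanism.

tertiary carbocation

Step 1: Electrophilic addition begins with the π(C=C) electrons forming a bond to the proton of HCl. Following Markovnikov's rule, the resulting cation is secondary. The H–Cl bond breaks heterolytically, releasing Cl⁻.
Step 2: Carbocation rearrangement: a 1,2-hydride shift from the adjacent cyclohexyl carbon converts the initially-formed secondary cation into the more stable tertiary cation.
After step 2 the species present is a tertiary carbocation.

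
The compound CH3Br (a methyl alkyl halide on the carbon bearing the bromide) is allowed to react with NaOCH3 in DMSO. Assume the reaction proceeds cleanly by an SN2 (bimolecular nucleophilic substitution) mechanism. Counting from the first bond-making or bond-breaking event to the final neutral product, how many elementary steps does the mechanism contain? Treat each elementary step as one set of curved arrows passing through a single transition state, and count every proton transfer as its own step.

Step 1: Backside attack by CH3O⁻ on the carbon bearing the bromide: the new C–O bond forms as the C–Br bond breaks, with Walden inversion at carbon.
Total: 1 elementary step.

1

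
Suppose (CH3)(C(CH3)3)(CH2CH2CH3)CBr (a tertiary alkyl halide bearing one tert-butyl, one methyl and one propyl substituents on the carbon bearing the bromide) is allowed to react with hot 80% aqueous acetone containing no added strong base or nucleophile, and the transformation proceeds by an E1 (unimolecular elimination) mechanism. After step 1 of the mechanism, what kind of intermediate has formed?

tertiary carbocation

Step 1: The C–Br bond breaks with both electrons going to the bromide; Br⁻ leaves and a tertiary carbocation remains.
After step 1 the species present is a tertiary carbocation.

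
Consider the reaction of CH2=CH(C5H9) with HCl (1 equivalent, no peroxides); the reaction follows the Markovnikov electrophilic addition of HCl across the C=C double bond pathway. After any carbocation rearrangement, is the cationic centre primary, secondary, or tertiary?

Step 1: Electrophilic addition begins with the π(C=C) electrons forming a bond to the proton of HCl. Following Markovnikov's rule, the resulting cation is secondary. The H–Cl bond breaks heterolytically, releasing Cl⁻.
Step 2: Carbocation rearrangement: a 1,2-hydride shift from the adjacent cyclopentyl carbon converts the initially-formed secondary cation into the more stable tertiary cation.
The cation rearranges from secondary to tertiary via a 1,2-hydride shift from the adjacent cyclopentyl carbon; the tertiary cation is what reacts next.

tertiary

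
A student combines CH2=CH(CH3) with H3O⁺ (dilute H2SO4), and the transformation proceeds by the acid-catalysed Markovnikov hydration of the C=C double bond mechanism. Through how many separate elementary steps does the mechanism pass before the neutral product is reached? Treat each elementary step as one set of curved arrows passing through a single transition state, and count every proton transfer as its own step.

3

Step 1: Protonation of the alkene by H3O⁺: the π bond acts as the nucleophile and picks up H⁺, giving the more stable (Markovnikov) secondary carbocation. H2O is released.
(No 1,2-shift: no single shift to an adjacent carbon would give a more stable cation.)
Step 2: Water acts as the nucleophile: an oxygen lone pair bonds to the cationic carbon, giving an oxonium-ion intermediate.
Step 3: Proton transfer from the O–H of the oxonium ion to H2O completes the catalytic cycle and yields the alcohol.
Total: 3 elementary steps.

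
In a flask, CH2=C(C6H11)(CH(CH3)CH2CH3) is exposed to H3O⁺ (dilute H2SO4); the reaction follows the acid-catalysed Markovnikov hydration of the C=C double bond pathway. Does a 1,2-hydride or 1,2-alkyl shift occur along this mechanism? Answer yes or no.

no

The first-formed carbocation is tertiary.
No single 1,2-shift to an adjacent carbon would produce a more-substituted cation than the one already present, so no rearrangement occurs.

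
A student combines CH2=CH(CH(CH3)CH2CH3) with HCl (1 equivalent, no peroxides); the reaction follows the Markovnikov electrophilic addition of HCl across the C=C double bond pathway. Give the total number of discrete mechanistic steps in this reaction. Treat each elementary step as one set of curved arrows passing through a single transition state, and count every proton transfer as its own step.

3

Step 1: Protonation of the alkene by HCl: the π bond acts as the nucleophile and picks up H⁺, giving the more stable (Markovnikov) secondary carbocation. The H–Cl bond breaks heterolytically, releasing Cl⁻.
Step 2: Carbocation rearrangement: a 1,2-hydride shift from the adjacent sec-butyl carbon converts the initially-formed secondary cation into the more stable tertiary cation.
Step 3: Cl⁻ captures the cation: a lone pair on Cl⁻ fills the empty p orbital, producing the alkyl halide product.
Total: 3 elementary steps.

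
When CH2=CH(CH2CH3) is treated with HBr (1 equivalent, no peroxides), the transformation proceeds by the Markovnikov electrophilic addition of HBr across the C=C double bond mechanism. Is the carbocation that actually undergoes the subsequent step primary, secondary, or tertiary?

Step 1: The π electrons of the C=C bond attack a proton of HBr; Markovnikov addition places the new C–H on the less-substituted alkene carbon, so the positive charge ends up on the more-substituted carbon — a secondary carbocation. The H–Br bond breaks heterolytically, releasing Br⁻.
No single 1,2-shift to an adjacent carbon would give a more-substituted cation, so no rearrangement occurs.

secondary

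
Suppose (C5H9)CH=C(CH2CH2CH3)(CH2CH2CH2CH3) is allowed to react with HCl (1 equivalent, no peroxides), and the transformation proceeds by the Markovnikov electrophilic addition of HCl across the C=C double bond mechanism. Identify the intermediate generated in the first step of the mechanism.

tertiary carbocation

Step 1: Protonation of the alkene by HCl: the π bond acts as the nucleophile and picks up H⁺, giving the more stable (Markovnikov) tertiary carbocation. The H–Cl bond breaks heterolytically, releasing Cl⁻.
After step 1 the species present is a tertiary carbocation.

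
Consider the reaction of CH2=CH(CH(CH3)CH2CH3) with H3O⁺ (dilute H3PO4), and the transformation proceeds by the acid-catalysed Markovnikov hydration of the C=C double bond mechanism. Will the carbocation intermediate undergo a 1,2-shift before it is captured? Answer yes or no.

yes

The first-formed carbocation is secondary.
The adjacent sec-butyl carbon already bears 2 other carbon substituents and has a hydrogen to migrate; after a 1,2-hydride shift from that carbon the positive charge sits on a tertiary centre.
Tertiary is more stable than secondary, so the shift occurs.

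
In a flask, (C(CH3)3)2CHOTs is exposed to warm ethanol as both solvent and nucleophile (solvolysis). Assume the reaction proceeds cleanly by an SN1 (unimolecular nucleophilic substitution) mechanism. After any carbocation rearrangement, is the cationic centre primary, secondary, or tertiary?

Step 1: Unassisted departure of TsO⁻ (taking the C–O bonding pair) generates a secondary carbocation.
Step 2: A methyl group with its bonding pair migrates from the adjacent tert-butyl carbon to the cationic centre — a 1,2-methyl shift — upgrading the secondary cation to a tertiary one.
The cation rearranges from secondary to tertiary via a 1,2-methyl shift from the adjacent tert-butyl carbon; the tertiary cation is what reacts next.

tertiary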